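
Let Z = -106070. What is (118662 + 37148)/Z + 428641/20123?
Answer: 4233058624/213444661 ≈ 19.832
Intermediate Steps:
(118662 + 37148)/Z + 428641/20123 = (118662 + 37148)/(-106070) + 428641/20123 = 155810*(-1/106070) + 428641*(1/20123) = -15581/10607 + 428641/20123 = 4233058624/213444661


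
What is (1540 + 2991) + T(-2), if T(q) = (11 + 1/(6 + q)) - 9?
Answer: 18133/4 ≈ 4533.3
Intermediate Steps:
T(q) = 2 + 1/(6 + q)
(1540 + 2991) + T(-2) = (1540 + 2991) + (13 + 2*(-2))/(6 - 2) = 4531 + (13 - 4)/4 = 4531 + (¼)*9 = 4531 + 9/4 = 18133/4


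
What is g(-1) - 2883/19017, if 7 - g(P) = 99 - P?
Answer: -590488/6339 ≈ -93.152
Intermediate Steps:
g(P) = -92 + P (g(P) = 7 - (99 - P) = 7 + (-99 + P) = -92 + P)
g(-1) - 2883/19017 = (-92 - 1) - 2883/19017 = -93 - 2883/19017 = -93 - 1*961/6339 = -93 - 961/6339 = -590488/6339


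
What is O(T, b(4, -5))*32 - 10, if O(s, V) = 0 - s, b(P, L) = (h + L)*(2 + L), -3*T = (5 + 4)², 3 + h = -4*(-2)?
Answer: 854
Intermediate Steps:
h = 5 (h = -3 - 4*(-2) = -3 + 8 = 5)
T = -27 (T = -(5 + 4)²/3 = -⅓*9² = -⅓*81 = -27)
b(P, L) = (2 + L)*(5 + L) (b(P, L) = (5 + L)*(2 + L) = (2 + L)*(5 + L))
O(s, V) = -s
O(T, b(4, -5))*32 - 10 = -1*(-27)*32 - 10 = 27*32 - 10 = 864 - 10 = 854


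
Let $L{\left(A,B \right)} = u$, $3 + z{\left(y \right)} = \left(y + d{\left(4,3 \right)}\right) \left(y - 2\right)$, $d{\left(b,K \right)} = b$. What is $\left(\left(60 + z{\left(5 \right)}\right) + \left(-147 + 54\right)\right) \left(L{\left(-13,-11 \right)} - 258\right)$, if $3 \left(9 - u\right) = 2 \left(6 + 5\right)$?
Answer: $2307$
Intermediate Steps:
$z{\left(y \right)} = -3 + \left(-2 + y\right) \left(4 + y\right)$ ($z{\left(y \right)} = -3 + \left(y + 4\right) \left(y - 2\right) = -3 + \left(4 + y\right) \left(-2 + y\right) = -3 + \left(-2 + y\right) \left(4 + y\right)$)
$u = \frac{5}{3}$ ($u = 9 - \frac{2 \left(6 + 5\right)}{3} = 9 - \frac{2 \cdot 11}{3} = 9 - \frac{22}{3} = \frac{5}{3} \approx 1.6667$)
$L{\left(A,B \right)} = \frac{5}{3}$
$\left(\left(60 + z{\left(5 \right)}\right) + \left(-147 + 54\right)\right) \left(L{\left(-13,-11 \right)} - 258\right) = \left(\left(60 + \left(-11 + 5^{2} + 2 \cdot 5\right)\right) + \left(-147 + 54\right)\right) \left(\frac{5}{3} - 258\right) = \left(\left(60 + \left(-11 + 25 + 10\right)\right) - 93\right) \left(- \frac{769}{3}\right) = \left(\left(60 + 24\right) - 93\right) \left(- \frac{769}{3}\right) = \left(84 - 93\right) \left(- \frac{769}{3}\right) = \left(-9\right) \left(- \frac{769}{3}\right) = 2307$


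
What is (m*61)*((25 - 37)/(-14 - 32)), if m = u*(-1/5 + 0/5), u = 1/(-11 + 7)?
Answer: 183/230 ≈ 0.79565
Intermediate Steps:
u = -¼ (u = 1/(-4) = -¼ ≈ -0.25000)
m = 1/20 (m = -(-1/5 + 0/5)/4 = -(-1*⅕ + 0*(⅕))/4 = -(-⅕ + 0)/4 = -¼*(-⅕) = 1/20 ≈ 0.050000)
(m*61)*((25 - 37)/(-14 - 32)) = ((1/20)*61)*((25 - 37)/(-14 - 32)) = 61*(-12/(-46))/20 = 61*(-12*(-1/46))/20 = (61/20)*(6/23) = 183/230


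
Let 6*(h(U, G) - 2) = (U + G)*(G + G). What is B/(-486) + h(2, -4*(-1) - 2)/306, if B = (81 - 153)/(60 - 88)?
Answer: 32/3213 ≈ 0.0099595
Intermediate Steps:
h(U, G) = 2 + G*(G + U)/3 (h(U, G) = 2 + ((U + G)*(G + G))/6 = 2 + ((G + U)*(2*G))/6 = 2 + (2*G*(G + U))/6 = 2 + G*(G + U)/3)
B = 18/7 (B = -72/(-28) = -72*(-1/28) = 18/7 ≈ 2.5714)
B/(-486) + h(2, -4*(-1) - 2)/306 = (18/7)/(-486) + (2 + (-4*(-1) - 2)²/3 + (⅓)*(-4*(-1) - 2)*2)/306 = (18/7)*(-1/486) + (2 + (4 - 2)²/3 + (⅓)*(4 - 2)*2)*(1/306) = -1/189 + (2 + (⅓)*2² + (⅓)*2*2)*(1/306) = -1/189 + (2 + (⅓)*4 + 4/3)*(1/306) = -1/189 + (2 + 4/3 + 4/3)*(1/306) = -1/189 + (14/3)*(1/306) = -1/189 + 7/459 = 32/3213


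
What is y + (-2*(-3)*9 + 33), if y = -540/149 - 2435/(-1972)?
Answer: 24860971/293828 ≈ 84.611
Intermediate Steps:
y = -702065/293828 (y = -540*1/149 - 2435*(-1/1972) = -540/149 + 2435/1972 = -702065/293828 ≈ -2.3894)
y + (-2*(-3)*9 + 33) = -702065/293828 + (-2*(-3)*9 + 33) = -702065/293828 + (6*9 + 33) = -702065/293828 + (54 + 33) = -702065/293828 + 87 = 24860971/293828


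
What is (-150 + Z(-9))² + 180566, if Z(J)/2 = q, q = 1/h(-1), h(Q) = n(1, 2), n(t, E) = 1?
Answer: 202470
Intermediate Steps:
h(Q) = 1
q = 1 (q = 1/1 = 1)
Z(J) = 2 (Z(J) = 2*1 = 2)
(-150 + Z(-9))² + 180566 = (-150 + 2)² + 180566 = (-148)² + 180566 = 21904 + 180566 = 202470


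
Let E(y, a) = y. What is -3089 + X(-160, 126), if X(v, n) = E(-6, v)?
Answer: -3095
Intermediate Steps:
X(v, n) = -6
-3089 + X(-160, 126) = -3089 - 6 = -3095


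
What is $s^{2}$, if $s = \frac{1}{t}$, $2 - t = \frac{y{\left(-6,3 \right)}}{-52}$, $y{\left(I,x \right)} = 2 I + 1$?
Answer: $\frac{2704}{8649} \approx 0.31264$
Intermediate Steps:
$y{\left(I,x \right)} = 1 + 2 I$
$t = \frac{93}{52}$ ($t = 2 - \frac{1 + 2 \left(-6\right)}{-52} = 2 - \left(1 - 12\right) \left(- \frac{1}{52}\right) = 2 - \left(-11\right) \left(- \frac{1}{52}\right) = 2 - \frac{11}{52} = \frac{93}{52} \approx 1.7885$)
$s = \frac{52}{93}$ ($s = \frac{1}{\frac{93}{52}} = \frac{52}{93} \approx 0.55914$)
$s^{2} = \left(\frac{52}{93}\right)^{2} = \frac{2704}{8649}$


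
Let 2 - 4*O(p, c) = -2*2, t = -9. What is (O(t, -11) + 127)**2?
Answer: 66049/4 ≈ 16512.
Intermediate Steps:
O(p, c) = 3/2 (O(p, c) = 1/2 - (-1)*2/2 = 1/2 - 1/4*(-4) = 1/2 + 1 = 3/2)
(O(t, -11) + 127)**2 = (3/2 + 127)**2 = (257/2)**2 = 66049/4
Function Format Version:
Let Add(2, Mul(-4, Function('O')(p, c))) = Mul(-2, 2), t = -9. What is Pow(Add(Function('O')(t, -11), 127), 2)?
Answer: Rational(66049, 4) ≈ 16512.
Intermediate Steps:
Function('O')(p, c) = Rational(3, 2) (Function('O')(p, c) = Add(Rational(1, 2), Mul(Rational(-1, 4), Mul(-2, 2))) = Add(Rational(1, 2), Mul(Rational(-1, 4), -4)) = Add(Rational(1, 2), 1) = Rational(3, 2))
Pow(Add(Function('O')(t, -11), 127), 2) = Pow(Add(Rational(3, 2), 127), 2) = Pow(Rational(257, 2), 2) = Rational(66049, 4)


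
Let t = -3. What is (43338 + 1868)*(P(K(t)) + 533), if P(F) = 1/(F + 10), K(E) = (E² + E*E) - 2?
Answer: 313254977/13 ≈ 2.4097e+7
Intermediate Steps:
K(E) = -2 + 2*E² (K(E) = (E² + E²) - 2 = 2*E² - 2 = -2 + 2*E²)
P(F) = 1/(10 + F)
(43338 + 1868)*(P(K(t)) + 533) = (43338 + 1868)*(1/(10 + (-2 + 2*(-3)²)) + 533) = 45206*(1/(10 + (-2 + 2*9)) + 533) = 45206*(1/(10 + (-2 + 18)) + 533) = 45206*(1/(10 + 16) + 533) = 45206*(1/26 + 533) = 45206*(13859/26) = 313254977/13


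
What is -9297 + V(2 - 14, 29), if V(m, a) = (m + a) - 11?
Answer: -9291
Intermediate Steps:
V(m, a) = -11 + a + m (V(m, a) = (a + m) - 11 = -11 + a + m)
-9297 + V(2 - 14, 29) = -9297 + (-11 + 29 + (2 - 14)) = -9297 + (-11 + 29 - 12) = -9297 + 6 = -9291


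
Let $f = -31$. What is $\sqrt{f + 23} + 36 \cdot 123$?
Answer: $4428 + 2 i \sqrt{2} \approx 4428.0 + 2.8284 i$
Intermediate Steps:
$\sqrt{f + 23} + 36 \cdot 123 = \sqrt{-31 + 23} + 36 \cdot 123 = \sqrt{-8} + 4428 = 2 i \sqrt{2} + 4428 = 4428 + 2 i \sqrt{2}$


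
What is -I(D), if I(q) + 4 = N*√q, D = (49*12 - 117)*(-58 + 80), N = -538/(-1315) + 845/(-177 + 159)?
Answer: 4 + 1101491*√10362/23670 ≈ 4741.0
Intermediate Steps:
N = -1101491/23670 (N = -538*(-1/1315) + 845/(-18) = 538/1315 + 845*(-1/18) = 538/1315 - 845/18 = -1101491/23670 ≈ -46.535)
D = 10362 (D = (588 - 117)*22 = 471*22 = 10362)
I(q) = -4 - 1101491*√q/23670
-I(D) = -(-4 - 1101491*√10362/23670) = 4 + 1101491*√10362/23670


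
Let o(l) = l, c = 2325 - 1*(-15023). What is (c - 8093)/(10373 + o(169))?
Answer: 3085/3514 ≈ 0.87792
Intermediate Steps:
c = 17348 (c = 2325 + 15023 = 17348)
(c - 8093)/(10373 + o(169)) = (17348 - 8093)/(10373 + 169) = 9255/10542 = 9255*(1/10542) = 3085/3514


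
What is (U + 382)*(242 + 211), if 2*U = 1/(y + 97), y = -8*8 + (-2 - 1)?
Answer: 3461071/20 ≈ 1.7305e+5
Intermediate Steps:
y = -67 (y = -64 - 3 = -67)
U = 1/60 (U = 1/(2*(-67 + 97)) = (½)/30 = (½)*(1/30) = 1/60 ≈ 0.016667)
(U + 382)*(242 + 211) = (1/60 + 382)*(242 + 211) = (22921/60)*453 = 3461071/20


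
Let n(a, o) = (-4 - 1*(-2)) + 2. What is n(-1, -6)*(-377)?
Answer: 0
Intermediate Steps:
n(a, o) = 0 (n(a, o) = (-4 + 2) + 2 = -2 + 2 = 0)
n(-1, -6)*(-377) = 0*(-377) = 0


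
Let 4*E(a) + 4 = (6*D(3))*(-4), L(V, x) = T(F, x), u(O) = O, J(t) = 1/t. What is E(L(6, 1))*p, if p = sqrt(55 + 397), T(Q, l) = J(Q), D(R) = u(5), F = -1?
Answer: -62*sqrt(113) ≈ -659.07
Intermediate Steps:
D(R) = 5
T(Q, l) = 1/Q
L(V, x) = -1 (L(V, x) = 1/(-1) = -1)
E(a) = -31 (E(a) = -1 + ((6*5)*(-4))/4 = -1 + (30*(-4))/4 = -1 + (1/4)*(-120) = -1 - 30 = -31)
p = 2*sqrt(113) (p = sqrt(452) = 2*sqrt(113) ≈ 21.260)
E(L(6, 1))*p = -62*sqrt(113)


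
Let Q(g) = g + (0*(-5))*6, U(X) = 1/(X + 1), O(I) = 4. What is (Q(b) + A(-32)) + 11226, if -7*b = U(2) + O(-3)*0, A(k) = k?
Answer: 235073/21 ≈ 11194.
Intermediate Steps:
U(X) = 1/(1 + X)
b = -1/21 (b = -(1/(1 + 2) + 4*0)/7 = -(1/3 + 0)/7 = -(⅓ + 0)/7 = -⅐*⅓ = -1/21 ≈ -0.047619)
Q(g) = g (Q(g) = g + 0*6 = g + 0 = g)
(Q(b) + A(-32)) + 11226 = (-1/21 - 32) + 11226 = -673/21 + 11226 = 235073/21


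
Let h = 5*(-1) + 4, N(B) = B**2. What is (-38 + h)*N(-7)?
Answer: -1911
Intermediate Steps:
h = -1 (h = -5 + 4 = -1)
(-38 + h)*N(-7) = (-38 - 1)*(-7)**2 = -39*49 = -1911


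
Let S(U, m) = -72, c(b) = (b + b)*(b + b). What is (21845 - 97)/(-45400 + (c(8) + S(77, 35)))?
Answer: -5437/11304 ≈ -0.48098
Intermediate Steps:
c(b) = 4*b² (c(b) = (2*b)*(2*b) = 4*b²)
(21845 - 97)/(-45400 + (c(8) + S(77, 35))) = (21845 - 97)/(-45400 + (4*8² - 72)) = 21748/(-45400 + (4*64 - 72)) = 21748/(-45400 + (256 - 72)) = 21748/(-45400 + 184) = 21748/(-45216) = 21748*(-1/45216) = -5437/11304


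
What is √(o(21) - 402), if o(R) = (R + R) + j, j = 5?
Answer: I*√355 ≈ 18.841*I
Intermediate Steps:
o(R) = 5 + 2*R (o(R) = (R + R) + 5 = 2*R + 5 = 5 + 2*R)
√(o(21) - 402) = √((5 + 2*21) - 402) = √((5 + 42) - 402) = √(47 - 402) = √(-355) = I*√355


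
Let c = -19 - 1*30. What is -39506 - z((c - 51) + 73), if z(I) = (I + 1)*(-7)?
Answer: -39688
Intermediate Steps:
c = -49 (c = -19 - 30 = -49)
z(I) = -7 - 7*I (z(I) = (1 + I)*(-7) = -7 - 7*I)
-39506 - z((c - 51) + 73) = -39506 - (-7 - 7*((-49 - 51) + 73)) = -39506 - (-7 - 7*(-100 + 73)) = -39506 - (-7 - 7*(-27)) = -39506 - (-7 + 189) = -39506 - 1*182 = -39506 - 182 = -39688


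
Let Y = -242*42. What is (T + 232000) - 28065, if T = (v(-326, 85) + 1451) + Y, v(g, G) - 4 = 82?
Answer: 195308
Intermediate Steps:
v(g, G) = 86 (v(g, G) = 4 + 82 = 86)
Y = -10164
T = -8627 (T = (86 + 1451) - 10164 = 1537 - 10164 = -8627)
(T + 232000) - 28065 = (-8627 + 232000) - 28065 = 223373 - 28065 = 195308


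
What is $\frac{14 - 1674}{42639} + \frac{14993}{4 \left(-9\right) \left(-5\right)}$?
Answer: $\frac{212995909}{2558340} \approx 83.255$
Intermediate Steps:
$\frac{14 - 1674}{42639} + \frac{14993}{4 \left(-9\right) \left(-5\right)} = \left(14 - 1674\right) \frac{1}{42639} + \frac{14993}{\left(-36\right) \left(-5\right)} = \left(-1660\right) \frac{1}{42639} + \frac{14993}{180} = - \frac{1660}{42639} + 14993 \cdot \frac{1}{180} = - \frac{1660}{42639} + \frac{14993}{180} = \frac{212995909}{2558340}$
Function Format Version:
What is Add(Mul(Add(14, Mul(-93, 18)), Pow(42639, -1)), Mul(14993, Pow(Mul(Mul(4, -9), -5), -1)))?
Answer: Rational(212995909, 2558340) ≈ 83.255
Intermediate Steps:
Add(Mul(Add(14, Mul(-93, 18)), Pow(42639, -1)), Mul(14993, Pow(Mul(Mul(4, -9), -5), -1))) = Add(Mul(Add(14, -1674), Rational(1, 42639)), Mul(14993, Pow(Mul(-36, -5), -1))) = Add(Mul(-1660, Rational(1, 42639)), Mul(14993, Pow(180, -1))) = Add(Rational(-1660, 42639), Mul(14993, Rational(1, 180))) = Add(Rational(-1660, 42639), Rational(14993, 180)) = Rational(212995909, 2558340)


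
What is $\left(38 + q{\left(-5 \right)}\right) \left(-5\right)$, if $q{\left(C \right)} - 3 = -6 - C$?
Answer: $-200$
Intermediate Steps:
$q{\left(C \right)} = -3 - C$ ($q{\left(C \right)} = 3 - \left(6 + C\right) = -3 - C$)
$\left(38 + q{\left(-5 \right)}\right) \left(-5\right) = \left(38 - -2\right) \left(-5\right) = \left(38 + \left(-3 + 5\right)\right) \left(-5\right) = \left(38 + 2\right) \left(-5\right) = 40 \left(-5\right) = -200$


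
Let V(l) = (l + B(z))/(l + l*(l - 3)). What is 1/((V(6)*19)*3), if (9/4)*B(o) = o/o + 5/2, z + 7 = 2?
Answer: 18/323 ≈ 0.055728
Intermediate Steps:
z = -5 (z = -7 + 2 = -5)
B(o) = 14/9 (B(o) = 4*(o/o + 5/2)/9 = 4*(1 + 5*(½))/9 = 4*(1 + 5/2)/9 = (4/9)*(7/2) = 14/9)
V(l) = (14/9 + l)/(l + l*(-3 + l)) (V(l) = (l + 14/9)/(l + l*(l - 3)) = (14/9 + l)/(l + l*(-3 + l)))
1/((V(6)*19)*3) = 1/((((14/9 + 6)/(6*(-2 + 6)))*19)*3) = 1/((((⅙)*(68/9)/4)*19)*3) = 1/((((⅙)*(¼)*(68/9))*19)*3) = 1/(((17/54)*19)*3) = 1/((323/54)*3) = 1/(323/18) = 18/323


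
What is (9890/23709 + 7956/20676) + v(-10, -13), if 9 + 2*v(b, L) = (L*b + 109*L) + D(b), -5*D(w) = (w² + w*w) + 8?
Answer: -136440632123/204253035 ≈ -668.00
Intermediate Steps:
D(w) = -8/5 - 2*w²/5 (D(w) = -((w² + w*w) + 8)/5 = -((w² + w²) + 8)/5 = -(2*w² + 8)/5 = -(8 + 2*w²)/5 = -8/5 - 2*w²/5)
v(b, L) = -53/10 - b²/5 + 109*L/2 + L*b/2 (v(b, L) = -9/2 + ((L*b + 109*L) + (-8/5 - 2*b²/5))/2 = -9/2 + ((109*L + L*b) + (-8/5 - 2*b²/5))/2 = -9/2 + (-8/5 + 109*L - 2*b²/5 + L*b)/2 = -9/2 + (-⅘ - b²/5 + 109*L/2 + L*b/2) = -53/10 - b²/5 + 109*L/2 + L*b/2)
(9890/23709 + 7956/20676) + v(-10, -13) = (9890/23709 + 7956/20676) + (-53/10 - ⅕*(-10)² + (109/2)*(-13) + (½)*(-13)*(-10)) = (9890*(1/23709) + 7956*(1/20676)) + (-53/10 - ⅕*100 - 1417/2 + 65) = (9890/23709 + 663/1723) + (-53/10 - 20 - 1417/2 + 65) = 32759537/40850607 - 3344/5 = -136440632123/204253035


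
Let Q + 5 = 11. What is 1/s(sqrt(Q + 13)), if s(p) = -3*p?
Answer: -sqrt(19)/57 ≈ -0.076472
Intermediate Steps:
Q = 6 (Q = -5 + 11 = 6)
1/s(sqrt(Q + 13)) = 1/(-3*sqrt(6 + 13)) = 1/(-3*sqrt(19)) = -sqrt(19)/57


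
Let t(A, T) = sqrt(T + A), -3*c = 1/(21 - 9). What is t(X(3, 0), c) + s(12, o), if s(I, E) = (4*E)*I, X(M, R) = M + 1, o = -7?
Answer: -336 + sqrt(143)/6 ≈ -334.01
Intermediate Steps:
X(M, R) = 1 + M
c = -1/36 (c = -1/(3*(21 - 9)) = -1/3/12 = -1/3*1/12 = -1/36 ≈ -0.027778)
t(A, T) = sqrt(A + T)
s(I, E) = 4*E*I
t(X(3, 0), c) + s(12, o) = sqrt((1 + 3) - 1/36) + 4*(-7)*12 = sqrt(4 - 1/36) - 336 = sqrt(143/36) - 336 = sqrt(143)/6 - 336 = -336 + sqrt(143)/6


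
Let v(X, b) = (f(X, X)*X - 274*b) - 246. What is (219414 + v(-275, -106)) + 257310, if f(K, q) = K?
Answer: 581147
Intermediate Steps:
v(X, b) = -246 + X**2 - 274*b (v(X, b) = (X*X - 274*b) - 246 = (X**2 - 274*b) - 246 = -246 + X**2 - 274*b)
(219414 + v(-275, -106)) + 257310 = (219414 + (-246 + (-275)**2 - 274*(-106))) + 257310 = (219414 + (-246 + 75625 + 29044)) + 257310 = (219414 + 104423) + 257310 = 323837 + 257310 = 581147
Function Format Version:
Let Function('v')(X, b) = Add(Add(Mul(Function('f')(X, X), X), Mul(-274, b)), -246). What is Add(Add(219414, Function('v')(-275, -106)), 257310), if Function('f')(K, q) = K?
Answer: 581147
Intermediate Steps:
Function('v')(X, b) = Add(-246, Pow(X, 2), Mul(-274, b)) (Function('v')(X, b) = Add(Add(Mul(X, X), Mul(-274, b)), -246) = Add(Add(Pow(X, 2), Mul(-274, b)), -246) = Add(-246, Pow(X, 2), Mul(-274, b)))
Add(Add(219414, Function('v')(-275, -106)), 257310) = Add(Add(219414, Add(-246, Pow(-275, 2), Mul(-274, -106))), 257310) = Add(Add(219414, Add(-246, 75625, 29044)), 257310) = Add(Add(219414, 104423), 257310) = Add(323837, 257310) = 581147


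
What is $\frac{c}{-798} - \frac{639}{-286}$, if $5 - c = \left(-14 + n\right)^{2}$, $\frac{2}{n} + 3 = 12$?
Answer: $\frac{11396347}{4621617} \approx 2.4659$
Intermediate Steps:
$n = \frac{2}{9}$ ($n = \frac{2}{-3 + 12} = \frac{2}{9} \approx 0.22222$)
$c = - \frac{14971}{81}$ ($c = 5 - \left(-14 + \frac{2}{9}\right)^{2} = 5 - \left(- \frac{124}{9}\right)^{2} = 5 - \frac{15376}{81} = - \frac{14971}{81} \approx -184.83$)
$\frac{c}{-798} - \frac{639}{-286} = - \frac{14971}{81 \left(-798\right)} - \frac{639}{-286} = \left(- \frac{14971}{81}\right) \left(- \frac{1}{798}\right) - - \frac{639}{286} = \frac{14971}{64638} + \frac{639}{286} = \frac{11396347}{4621617}$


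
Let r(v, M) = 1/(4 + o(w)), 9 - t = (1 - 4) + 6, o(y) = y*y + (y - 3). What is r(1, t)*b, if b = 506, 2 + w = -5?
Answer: 506/43 ≈ 11.767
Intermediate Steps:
w = -7 (w = -2 - 5 = -7)
o(y) = -3 + y + y² (o(y) = y² + (-3 + y) = -3 + y + y²)
t = 6 (t = 9 - ((1 - 4) + 6) = 9 - (-3 + 6) = 9 - 1*3 = 9 - 3 = 6)
r(v, M) = 1/43 (r(v, M) = 1/(4 + (-3 - 7 + (-7)²)) = 1/(4 + (-3 - 7 + 49)) = 1/(4 + 39) = 1/43)
r(1, t)*b = (1/43)*506 = 506/43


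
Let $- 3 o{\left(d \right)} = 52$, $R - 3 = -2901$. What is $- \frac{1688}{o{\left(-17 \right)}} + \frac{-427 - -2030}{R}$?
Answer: $\frac{521147}{5382} \approx 96.831$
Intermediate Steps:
$R = -2898$ ($R = 3 - 2901 = -2898$)
$o{\left(d \right)} = - \frac{52}{3}$ ($o{\left(d \right)} = \left(- \frac{1}{3}\right) 52 = - \frac{52}{3}$)
$- \frac{1688}{o{\left(-17 \right)}} + \frac{-427 - -2030}{R} = - \frac{1688}{- \frac{52}{3}} + \frac{-427 - -2030}{-2898} = \left(-1688\right) \left(- \frac{3}{52}\right) + \left(-427 + 2030\right) \left(- \frac{1}{2898}\right) = \frac{1266}{13} + 1603 \left(- \frac{1}{2898}\right) = \frac{1266}{13} - \frac{229}{414} = \frac{521147}{5382}$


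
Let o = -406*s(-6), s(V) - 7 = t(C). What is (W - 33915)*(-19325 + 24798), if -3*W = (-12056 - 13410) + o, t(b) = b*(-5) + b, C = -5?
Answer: -357479941/3 ≈ -1.1916e+8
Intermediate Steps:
t(b) = -4*b (t(b) = -5*b + b = -4*b)
s(V) = 27 (s(V) = 7 - 4*(-5) = 7 + 20 = 27)
o = -10962 (o = -406*27 = -10962)
W = 36428/3 (W = -((-12056 - 13410) - 10962)/3 = -(-25466 - 10962)/3 = -⅓*(-36428) = 36428/3 ≈ 12143.)
(W - 33915)*(-19325 + 24798) = (36428/3 - 33915)*(-19325 + 24798) = -65317/3*5473 = -357479941/3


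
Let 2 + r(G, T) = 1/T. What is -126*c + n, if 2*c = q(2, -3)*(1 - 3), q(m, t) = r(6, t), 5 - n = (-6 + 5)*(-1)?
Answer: -290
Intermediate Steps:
n = 4 (n = 5 - (-6 + 5)*(-1) = 5 - (-1)*(-1) = 5 - 1*1 = 5 - 1 = 4)
r(G, T) = -2 + 1/T
q(m, t) = -2 + 1/t
c = 7/3 (c = ((-2 + 1/(-3))*(1 - 3))/2 = ((-2 - ⅓)*(-2))/2 = (-7/3*(-2))/2 = (½)*(14/3) = 7/3 ≈ 2.3333)
-126*c + n = -126*7/3 + 4 = -294 + 4 = -290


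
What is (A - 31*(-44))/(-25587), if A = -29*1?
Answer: -445/8529 ≈ -0.052175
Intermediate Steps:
A = -29
(A - 31*(-44))/(-25587) = (-29 - 31*(-44))/(-25587) = (-29 + 1364)*(-1/25587) = 1335*(-1/25587) = -445/8529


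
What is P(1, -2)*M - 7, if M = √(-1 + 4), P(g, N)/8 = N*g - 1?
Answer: -7 - 24*√3 ≈ -48.569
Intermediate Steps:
P(g, N) = -8 + 8*N*g (P(g, N) = 8*(N*g - 1) = 8*(-1 + N*g) = -8 + 8*N*g)
M = √3 ≈ 1.7320
P(1, -2)*M - 7 = (-8 + 8*(-2)*1)*√3 - 7 = (-8 - 16)*√3 - 7 = -24*√3 - 7 = -7 - 24*√3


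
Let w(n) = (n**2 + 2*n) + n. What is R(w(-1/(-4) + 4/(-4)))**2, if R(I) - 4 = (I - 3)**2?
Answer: 44209201/65536 ≈ 674.58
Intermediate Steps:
w(n) = n**2 + 3*n
R(I) = 4 + (-3 + I)**2 (R(I) = 4 + (I - 3)**2 = 4 + (-3 + I)**2)
R(w(-1/(-4) + 4/(-4)))**2 = (4 + (-3 + (-1/(-4) + 4/(-4))*(3 + (-1/(-4) + 4/(-4))))**2)**2 = (4 + (-3 + (-1*(-1/4) + 4*(-1/4))*(3 + (-1*(-1/4) + 4*(-1/4))))**2)**2 = (4 + (-3 + (1/4 - 1)*(3 + (1/4 - 1)))**2)**2 = (4 + (-3 - 3*(3 - 3/4)/4)**2)**2 = (4 + (-3 - 3/4*9/4)**2)**2 = (4 + (-3 - 27/16)**2)**2 = (4 + (-75/16)**2)**2 = (4 + 5625/256)**2 = (6649/256)**2 = 44209201/65536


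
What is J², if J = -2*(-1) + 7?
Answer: 81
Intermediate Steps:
J = 9 (J = 2 + 7 = 9)
J² = 9² = 81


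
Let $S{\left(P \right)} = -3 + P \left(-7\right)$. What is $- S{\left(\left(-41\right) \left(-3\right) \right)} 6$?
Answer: $5184$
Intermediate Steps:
$S{\left(P \right)} = -3 - 7 P$
$- S{\left(\left(-41\right) \left(-3\right) \right)} 6 = - (-3 - 7 \left(\left(-41\right) \left(-3\right)\right)) 6 = - (-3 - 861) 6 = \left(-1\right) \left(-864\right) 6 = 864 \cdot 6 = 5184$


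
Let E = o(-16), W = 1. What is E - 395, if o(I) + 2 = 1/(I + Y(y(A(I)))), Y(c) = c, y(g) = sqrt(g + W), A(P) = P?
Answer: -107603/271 - I*sqrt(15)/271 ≈ -397.06 - 0.014291*I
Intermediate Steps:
y(g) = sqrt(1 + g) (y(g) = sqrt(g + 1) = sqrt(1 + g))
o(I) = -2 + 1/(I + sqrt(1 + I))
E = (33 - 2*I*sqrt(15))/(-16 + I*sqrt(15)) (E = (1 - 2*(-16) - 2*sqrt(1 - 16))/(-16 + sqrt(1 - 16)) = (1 + 32 - 2*I*sqrt(15))/(-16 + sqrt(-15)) = (1 + 32 - 2*I*sqrt(15))/(-16 + I*sqrt(15)) = (33 - 2*I*sqrt(15))/(-16 + I*sqrt(15)) ≈ -2.059 - 0.014291*I)
E - 395 = (-558/271 - I*sqrt(15)/271) - 395 = -107603/271 - I*sqrt(15)/271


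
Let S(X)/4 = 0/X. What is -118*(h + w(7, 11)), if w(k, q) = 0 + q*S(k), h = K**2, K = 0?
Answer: 0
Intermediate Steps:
S(X) = 0 (S(X) = 4*(0/X) = 4*0 = 0)
h = 0 (h = 0**2 = 0)
w(k, q) = 0 (w(k, q) = 0 + q*0 = 0 + 0 = 0)
-118*(h + w(7, 11)) = -118*(0 + 0) = -118*0 = 0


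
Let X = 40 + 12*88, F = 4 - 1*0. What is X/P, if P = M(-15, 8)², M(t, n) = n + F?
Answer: 137/18 ≈ 7.6111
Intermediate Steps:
F = 4 (F = 4 + 0 = 4)
M(t, n) = 4 + n (M(t, n) = n + 4 = 4 + n)
P = 144 (P = (4 + 8)² = 12² = 144)
X = 1096 (X = 40 + 1056 = 1096)
X/P = 1096/144 = 1096*(1/144) = 137/18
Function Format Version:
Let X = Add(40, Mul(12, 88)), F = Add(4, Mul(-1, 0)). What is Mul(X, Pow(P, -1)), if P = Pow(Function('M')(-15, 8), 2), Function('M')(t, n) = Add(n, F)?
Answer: Rational(137, 18) ≈ 7.6111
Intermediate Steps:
F = 4 (F = Add(4, 0) = 4)
Function('M')(t, n) = Add(4, n) (Function('M')(t, n) = Add(n, 4) = Add(4, n))
P = 144 (P = Pow(Add(4, 8), 2) = Pow(12, 2) = 144)
X = 1096 (X = Add(40, 1056) = 1096)
Mul(X, Pow(P, -1)) = Mul(1096, Pow(144, -1)) = Mul(1096, Rational(1, 144)) = Rational(137, 18)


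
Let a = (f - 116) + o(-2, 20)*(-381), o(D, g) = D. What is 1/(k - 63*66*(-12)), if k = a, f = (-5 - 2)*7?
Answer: 1/50493 ≈ 1.9805e-5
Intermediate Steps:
f = -49 (f = -7*7 = -49)
a = 597 (a = (-49 - 116) - 2*(-381) = -165 + 762 = 597)
k = 597
1/(k - 63*66*(-12)) = 1/(597 - 63*66*(-12)) = 1/(597 - 4158*(-12)) = 1/(597 + 49896) = 1/50493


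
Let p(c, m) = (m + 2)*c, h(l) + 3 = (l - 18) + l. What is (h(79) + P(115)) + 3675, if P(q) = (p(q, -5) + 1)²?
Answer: 122148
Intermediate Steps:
h(l) = -21 + 2*l (h(l) = -3 + ((l - 18) + l) = -3 + ((-18 + l) + l) = -3 + (-18 + 2*l) = -21 + 2*l)
p(c, m) = c*(2 + m) (p(c, m) = (2 + m)*c = c*(2 + m))
P(q) = (1 - 3*q)² (P(q) = (q*(2 - 5) + 1)² = (q*(-3) + 1)² = (-3*q + 1)² = (1 - 3*q)²)
(h(79) + P(115)) + 3675 = ((-21 + 2*79) + (1 - 3*115)²) + 3675 = ((-21 + 158) + (1 - 345)²) + 3675 = (137 + (-344)²) + 3675 = (137 + 118336) + 3675 = 118473 + 3675 = 122148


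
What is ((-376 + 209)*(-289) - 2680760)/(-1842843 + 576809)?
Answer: 376071/180862 ≈ 2.0793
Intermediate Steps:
((-376 + 209)*(-289) - 2680760)/(-1842843 + 576809) = (-167*(-289) - 2680760)/(-1266034) = (48263 - 2680760)*(-1/1266034) = -2632497*(-1/1266034) = 376071/180862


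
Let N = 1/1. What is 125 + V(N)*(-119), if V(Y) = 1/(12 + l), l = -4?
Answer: 881/8 ≈ 110.13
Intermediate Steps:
N = 1
V(Y) = ⅛ (V(Y) = 1/(12 - 4) = 1/8 = ⅛)
125 + V(N)*(-119) = 125 + (⅛)*(-119) = 125 - 119/8 = 881/8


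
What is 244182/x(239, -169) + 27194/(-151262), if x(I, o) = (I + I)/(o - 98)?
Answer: -2465445050090/18075809 ≈ -1.3639e+5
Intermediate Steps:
x(I, o) = 2*I/(-98 + o) (x(I, o) = (2*I)/(-98 + o) = 2*I/(-98 + o))
244182/x(239, -169) + 27194/(-151262) = 244182/((2*239/(-98 - 169))) + 27194/(-151262) = 244182/((2*239/(-267))) + 27194*(-1/151262) = 244182/((2*239*(-1/267))) - 13597/75631 = 244182/(-478/267) - 13597/75631 = 244182*(-267/478) - 13597/75631 = -32598297/239 - 13597/75631 = -2465445050090/18075809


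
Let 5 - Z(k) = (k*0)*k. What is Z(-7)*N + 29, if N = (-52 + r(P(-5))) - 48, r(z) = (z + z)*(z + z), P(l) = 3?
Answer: -291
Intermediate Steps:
r(z) = 4*z² (r(z) = (2*z)*(2*z) = 4*z²)
Z(k) = 5 (Z(k) = 5 - k*0*k = 5 - 0*k = 5 - 1*0 = 5 + 0 = 5)
N = -64 (N = (-52 + 4*3²) - 48 = (-52 + 4*9) - 48 = (-52 + 36) - 48 = -16 - 48 = -64)
Z(-7)*N + 29 = 5*(-64) + 29 = -320 + 29 = -291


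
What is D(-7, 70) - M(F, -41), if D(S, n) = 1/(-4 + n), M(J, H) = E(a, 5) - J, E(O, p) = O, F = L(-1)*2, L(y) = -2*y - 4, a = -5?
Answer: 67/66 ≈ 1.0152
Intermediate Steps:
L(y) = -4 - 2*y
F = -4 (F = (-4 - 2*(-1))*2 = (-4 + 2)*2 = -2*2 = -4)
M(J, H) = -5 - J
D(-7, 70) - M(F, -41) = 1/(-4 + 70) - (-5 - 1*(-4)) = 1/66 - (-5 + 4) = 1/66 - 1*(-1) = 1/66 + 1 = 67/66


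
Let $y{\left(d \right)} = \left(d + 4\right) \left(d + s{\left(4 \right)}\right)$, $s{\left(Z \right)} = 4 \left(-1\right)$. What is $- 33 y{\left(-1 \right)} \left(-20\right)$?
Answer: $-9900$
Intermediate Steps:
$s{\left(Z \right)} = -4$
$y{\left(d \right)} = \left(-4 + d\right) \left(4 + d\right)$ ($y{\left(d \right)} = \left(d + 4\right) \left(d - 4\right) = \left(4 + d\right) \left(-4 + d\right) = \left(-4 + d\right) \left(4 + d\right)$)
$- 33 y{\left(-1 \right)} \left(-20\right) = - 33 \left(-16 + \left(-1\right)^{2}\right) \left(-20\right) = - 33 \left(-16 + 1\right) \left(-20\right) = \left(-33\right) \left(-15\right) \left(-20\right) = 495 \left(-20\right) = -9900$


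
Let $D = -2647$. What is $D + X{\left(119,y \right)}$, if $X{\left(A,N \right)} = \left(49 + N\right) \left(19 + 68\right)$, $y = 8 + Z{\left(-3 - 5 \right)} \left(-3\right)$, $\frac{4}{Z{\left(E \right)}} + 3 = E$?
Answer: $\frac{26476}{11} \approx 2406.9$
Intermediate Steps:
$Z{\left(E \right)} = \frac{4}{-3 + E}$
$y = \frac{100}{11}$ ($y = 8 + \frac{4}{-3 - 8} \left(-3\right) = 8 + \frac{4}{-11} \left(-3\right) = 8 + 4 \left(- \frac{1}{11}\right) \left(-3\right) = 8 - - \frac{12}{11} = 8 + \frac{12}{11} = \frac{100}{11} \approx 9.0909$)
$X{\left(A,N \right)} = 4263 + 87 N$ ($X{\left(A,N \right)} = \left(49 + N\right) 87 = 4263 + 87 N$)
$D + X{\left(119,y \right)} = -2647 + \left(4263 + 87 \cdot \frac{100}{11}\right) = -2647 + \left(4263 + \frac{8700}{11}\right) = -2647 + \frac{55593}{11} = \frac{26476}{11}$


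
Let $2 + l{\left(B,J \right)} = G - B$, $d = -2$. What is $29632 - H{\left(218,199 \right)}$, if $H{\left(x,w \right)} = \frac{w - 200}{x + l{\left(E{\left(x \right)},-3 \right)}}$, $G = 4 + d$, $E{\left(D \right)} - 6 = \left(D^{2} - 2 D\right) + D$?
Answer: $\frac{1395489407}{47094} \approx 29632.0$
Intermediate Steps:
$E{\left(D \right)} = 6 + D^{2} - D$ ($E{\left(D \right)} = 6 + \left(\left(D^{2} - 2 D\right) + D\right) = 6 + \left(D^{2} - D\right) = 6 + D^{2} - D$)
$G = 2$ ($G = 4 - 2 = 2$)
$l{\left(B,J \right)} = - B$ ($l{\left(B,J \right)} = -2 - \left(-2 + B\right) = - B$)
$H{\left(x,w \right)} = \frac{-200 + w}{-6 - x^{2} + 2 x}$ ($H{\left(x,w \right)} = \frac{w - 200}{x - \left(6 + x^{2} - x\right)} = \frac{-200 + w}{x - \left(6 + x^{2} - x\right)} = \frac{-200 + w}{-6 - x^{2} + 2 x}$)
$29632 - H{\left(218,199 \right)} = 29632 - \frac{200 - 199}{6 + 218^{2} - 436} = 29632 - \frac{200 - 199}{6 + 47524 - 436} = 29632 - \frac{1}{47094} \cdot 1 = 29632 - \frac{1}{47094} = \frac{1395489407}{47094}$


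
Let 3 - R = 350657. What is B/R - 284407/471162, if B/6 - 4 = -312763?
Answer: 392216241785/82607419974 ≈ 4.7480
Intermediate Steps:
R = -350654 (R = 3 - 1*350657 = 3 - 350657 = -350654)
B = -1876554 (B = 24 + 6*(-312763) = 24 - 1876578 = -1876554)
B/R - 284407/471162 = -1876554/(-350654) - 284407/471162 = -1876554*(-1/350654) - 284407*1/471162 = 938277/175327 - 284407/471162 = 392216241785/82607419974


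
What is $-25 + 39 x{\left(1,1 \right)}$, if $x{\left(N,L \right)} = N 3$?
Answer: $92$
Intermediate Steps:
$x{\left(N,L \right)} = 3 N$
$-25 + 39 x{\left(1,1 \right)} = -25 + 39 \cdot 3 \cdot 1 = -25 + 39 \cdot 3 = -25 + 117 = 92$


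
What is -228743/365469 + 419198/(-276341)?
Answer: -16647303325/7768774533 ≈ -2.1428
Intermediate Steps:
-228743/365469 + 419198/(-276341) = -228743*1/365469 + 419198*(-1/276341) = -228743/365469 - 32246/21257 = -16647303325/7768774533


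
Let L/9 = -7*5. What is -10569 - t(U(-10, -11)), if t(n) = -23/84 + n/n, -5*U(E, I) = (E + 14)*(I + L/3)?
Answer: -887857/84 ≈ -10570.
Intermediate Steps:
L = -315 (L = 9*(-7*5) = 9*(-35) = -315)
U(E, I) = -(-105 + I)*(14 + E)/5 (U(E, I) = -(E + 14)*(I - 315/3)/5 = -(14 + E)*(I - 315*⅓)/5 = -(14 + E)*(I - 105)/5 = -(14 + E)*(-105 + I)/5 = -(-105 + I)*(14 + E)/5)
t(n) = 61/84 (t(n) = -23*1/84 + 1 = -23/84 + 1 = 61/84)
-10569 - t(U(-10, -11)) = -10569 - 1*61/84 = -10569 - 61/84 = -887857/84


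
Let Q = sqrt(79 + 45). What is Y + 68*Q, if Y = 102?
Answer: 102 + 136*sqrt(31) ≈ 859.22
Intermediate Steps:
Q = 2*sqrt(31) (Q = sqrt(124) = 2*sqrt(31) ≈ 11.136)
Y + 68*Q = 102 + 68*(2*sqrt(31)) = 102 + 136*sqrt(31)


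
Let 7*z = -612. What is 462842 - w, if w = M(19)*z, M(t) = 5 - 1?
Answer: 3242342/7 ≈ 4.6319e+5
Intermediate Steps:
z = -612/7 (z = (⅐)*(-612) = -612/7 ≈ -87.429)
M(t) = 4
w = -2448/7 (w = 4*(-612/7) = -2448/7 ≈ -349.71)
462842 - w = 462842 - 1*(-2448/7) = 462842 + 2448/7 = 3242342/7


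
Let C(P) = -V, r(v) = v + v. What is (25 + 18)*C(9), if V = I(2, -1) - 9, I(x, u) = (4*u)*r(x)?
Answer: 1075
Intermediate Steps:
r(v) = 2*v
I(x, u) = 8*u*x (I(x, u) = (4*u)*(2*x) = 8*u*x)
V = -25 (V = 8*(-1)*2 - 9 = -16 - 9 = -25)
C(P) = 25 (C(P) = -1*(-25) = 25)
(25 + 18)*C(9) = (25 + 18)*25 = 43*25 = 1075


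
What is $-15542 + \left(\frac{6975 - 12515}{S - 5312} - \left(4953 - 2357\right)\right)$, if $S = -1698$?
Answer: $- \frac{12714184}{701} \approx -18137.0$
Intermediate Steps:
$-15542 + \left(\frac{6975 - 12515}{S - 5312} - \left(4953 - 2357\right)\right) = -15542 + \left(\frac{6975 - 12515}{-1698 - 5312} - \left(4953 - 2357\right)\right) = -15542 - \left(2596 + \frac{5540}{-7010}\right) = -15542 - \frac{1819242}{701} = - \frac{12714184}{701}$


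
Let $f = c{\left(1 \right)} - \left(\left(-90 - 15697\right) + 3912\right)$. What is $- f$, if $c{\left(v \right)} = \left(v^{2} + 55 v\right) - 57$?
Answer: $-11874$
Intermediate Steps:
$c{\left(v \right)} = -57 + v^{2} + 55 v$
$f = 11874$ ($f = \left(-57 + 1^{2} + 55 \cdot 1\right) - \left(\left(-90 - 15697\right) + 3912\right) = \left(-57 + 1 + 55\right) - \left(-15787 + 3912\right) = -1 - -11875 = -1 + 11875 = 11874$)
$- f = \left(-1\right) 11874 = -11874$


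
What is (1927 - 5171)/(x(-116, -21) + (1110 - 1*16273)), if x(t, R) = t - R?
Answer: 1622/7629 ≈ 0.21261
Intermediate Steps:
(1927 - 5171)/(x(-116, -21) + (1110 - 1*16273)) = (1927 - 5171)/((-116 - 1*(-21)) + (1110 - 1*16273)) = -3244/((-116 + 21) + (1110 - 16273)) = -3244/(-95 - 15163) = -3244/(-15258) = -3244*(-1/15258) = 1622/7629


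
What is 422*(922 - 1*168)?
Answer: 318188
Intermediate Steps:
422*(922 - 1*168) = 422*(922 - 168) = 422*754 = 318188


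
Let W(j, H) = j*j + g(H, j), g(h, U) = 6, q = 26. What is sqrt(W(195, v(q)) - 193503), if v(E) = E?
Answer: 4*I*sqrt(9717) ≈ 394.3*I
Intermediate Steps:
W(j, H) = 6 + j**2 (W(j, H) = j*j + 6 = j**2 + 6 = 6 + j**2)
sqrt(W(195, v(q)) - 193503) = sqrt((6 + 195**2) - 193503) = sqrt((6 + 38025) - 193503) = sqrt(38031 - 193503) = sqrt(-155472) = 4*I*sqrt(9717)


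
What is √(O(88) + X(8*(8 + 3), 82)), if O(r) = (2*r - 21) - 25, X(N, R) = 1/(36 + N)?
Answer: 7*√10199/62 ≈ 11.402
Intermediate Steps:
O(r) = -46 + 2*r (O(r) = (-21 + 2*r) - 25 = -46 + 2*r)
√(O(88) + X(8*(8 + 3), 82)) = √((-46 + 2*88) + 1/(36 + 8*(8 + 3))) = √((-46 + 176) + 1/(36 + 8*11)) = √(130 + 1/(36 + 88)) = √(130 + 1/124) = √(16121/124) = 7*√10199/62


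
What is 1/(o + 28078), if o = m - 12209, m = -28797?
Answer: -1/12928 ≈ -7.7351e-5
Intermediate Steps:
o = -41006 (o = -28797 - 12209 = -41006)
1/(o + 28078) = 1/(-41006 + 28078) = 1/(-12928) = -1/12928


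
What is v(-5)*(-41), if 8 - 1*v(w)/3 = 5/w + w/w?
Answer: -984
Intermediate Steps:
v(w) = 21 - 15/w (v(w) = 24 - 3*(5/w + w/w) = 24 - 3*(5/w + 1) = 24 - 3*(1 + 5/w) = 24 + (-3 - 15/w) = 21 - 15/w)
v(-5)*(-41) = (21 - 15/(-5))*(-41) = (21 - 15*(-1/5))*(-41) = (21 + 3)*(-41) = 24*(-41) = -984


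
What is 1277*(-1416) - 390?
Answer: -1808622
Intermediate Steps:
1277*(-1416) - 390 = -1808232 - 390 = -1808622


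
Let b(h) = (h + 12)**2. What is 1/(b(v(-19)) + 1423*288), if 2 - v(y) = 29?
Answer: 1/410049 ≈ 2.4387e-6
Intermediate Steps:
v(y) = -27 (v(y) = 2 - 1*29 = 2 - 29 = -27)
b(h) = (12 + h)**2
1/(b(v(-19)) + 1423*288) = 1/((12 - 27)**2 + 1423*288) = 1/((-15)**2 + 409824) = 1/(225 + 409824) = 1/410049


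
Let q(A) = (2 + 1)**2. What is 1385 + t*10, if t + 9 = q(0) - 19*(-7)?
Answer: 2715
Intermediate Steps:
q(A) = 9 (q(A) = 3**2 = 9)
t = 133 (t = -9 + (9 - 19*(-7)) = -9 + (9 + 133) = -9 + 142 = 133)
1385 + t*10 = 1385 + 133*10 = 1385 + 1330 = 2715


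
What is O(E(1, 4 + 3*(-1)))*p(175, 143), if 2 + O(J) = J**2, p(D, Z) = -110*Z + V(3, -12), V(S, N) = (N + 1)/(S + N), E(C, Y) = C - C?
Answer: 283118/9 ≈ 31458.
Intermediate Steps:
E(C, Y) = 0
V(S, N) = (1 + N)/(N + S)
p(D, Z) = 11/9 - 110*Z (p(D, Z) = -110*Z + (1 - 12)/(-12 + 3) = -110*Z - 11/(-9) = -110*Z - 1/9*(-11) = -110*Z + 11/9 = 11/9 - 110*Z)
O(J) = -2 + J**2
O(E(1, 4 + 3*(-1)))*p(175, 143) = (-2 + 0**2)*(11/9 - 110*143) = (-2 + 0)*(11/9 - 15730) = -2*(-141559/9) = 283118/9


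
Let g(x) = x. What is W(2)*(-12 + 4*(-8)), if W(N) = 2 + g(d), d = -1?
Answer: -44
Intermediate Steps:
W(N) = 1 (W(N) = 2 - 1 = 1)
W(2)*(-12 + 4*(-8)) = 1*(-12 + 4*(-8)) = 1*(-12 - 32) = 1*(-44) = -44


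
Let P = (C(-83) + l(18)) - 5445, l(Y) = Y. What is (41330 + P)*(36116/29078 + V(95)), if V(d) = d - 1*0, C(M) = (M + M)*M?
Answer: 69516785103/14539 ≈ 4.7814e+6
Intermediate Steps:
C(M) = 2*M² (C(M) = (2*M)*M = 2*M²)
V(d) = d (V(d) = d + 0 = d)
P = 8351 (P = (2*(-83)² + 18) - 5445 = (2*6889 + 18) - 5445 = (13778 + 18) - 5445 = 13796 - 5445 = 8351)
(41330 + P)*(36116/29078 + V(95)) = (41330 + 8351)*(36116/29078 + 95) = 49681*(36116*(1/29078) + 95) = 49681*(18058/14539 + 95) = 49681*(1399263/14539) = 69516785103/14539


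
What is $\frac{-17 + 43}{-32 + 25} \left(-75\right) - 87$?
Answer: $\frac{1341}{7} \approx 191.57$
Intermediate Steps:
$\frac{-17 + 43}{-32 + 25} \left(-75\right) - 87 = \frac{26}{-7} \left(-75\right) - 87 = 26 \left(- \frac{1}{7}\right) \left(-75\right) - 87 = \left(- \frac{26}{7}\right) \left(-75\right) - 87 = \frac{1950}{7} - 87 = \frac{1341}{7}$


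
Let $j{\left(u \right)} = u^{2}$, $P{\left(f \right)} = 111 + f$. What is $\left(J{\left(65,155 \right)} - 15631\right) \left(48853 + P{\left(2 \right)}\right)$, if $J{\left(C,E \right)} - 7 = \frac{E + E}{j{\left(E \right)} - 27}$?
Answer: $- \frac{9179764773486}{11999} \approx -7.6504 \cdot 10^{8}$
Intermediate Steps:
$J{\left(C,E \right)} = 7 + \frac{2 E}{-27 + E^{2}}$ ($J{\left(C,E \right)} = 7 + \frac{E + E}{E^{2} - 27} = 7 + \frac{2 E}{-27 + E^{2}}$)
$\left(J{\left(65,155 \right)} - 15631\right) \left(48853 + P{\left(2 \right)}\right) = \left(\frac{-189 + 2 \cdot 155 + 7 \cdot 155^{2}}{-27 + 155^{2}} - 15631\right) \left(48853 + \left(111 + 2\right)\right) = \left(\frac{-189 + 310 + 7 \cdot 24025}{-27 + 24025} - 15631\right) \left(48853 + 113\right) = \left(\frac{-189 + 310 + 168175}{23998} - 15631\right) 48966 = \left(\frac{1}{23998} \cdot 168296 - 15631\right) 48966 = \left(\frac{84148}{11999} - 15631\right) 48966 = \left(- \frac{187472221}{11999}\right) 48966 = - \frac{9179764773486}{11999}$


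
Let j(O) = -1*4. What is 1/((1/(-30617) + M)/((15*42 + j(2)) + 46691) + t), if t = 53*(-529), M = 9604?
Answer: -1448704589/40617036516126 ≈ -3.5667e-5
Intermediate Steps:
j(O) = -4
t = -28037
1/((1/(-30617) + M)/((15*42 + j(2)) + 46691) + t) = 1/((1/(-30617) + 9604)/((15*42 - 4) + 46691) - 28037) = 1/((-1/30617 + 9604)/((630 - 4) + 46691) - 28037) = 1/(294045667/(30617*(626 + 46691)) - 28037) = 1/((294045667/30617)/47317 - 28037) = 1/((294045667/30617)*(1/47317) - 28037) = 1/(294045667/1448704589 - 28037) = 1/(-40617036516126/1448704589) = -1448704589/40617036516126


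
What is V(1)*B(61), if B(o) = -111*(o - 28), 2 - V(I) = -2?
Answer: -14652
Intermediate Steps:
V(I) = 4 (V(I) = 2 - 1*(-2) = 2 + 2 = 4)
B(o) = 3108 - 111*o (B(o) = -111*(-28 + o) = 3108 - 111*o)
V(1)*B(61) = 4*(3108 - 111*61) = 4*(3108 - 6771) = 4*(-3663) = -14652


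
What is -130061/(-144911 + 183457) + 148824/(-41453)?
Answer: -11127988537/1597847338 ≈ -6.9644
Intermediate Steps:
-130061/(-144911 + 183457) + 148824/(-41453) = -130061/38546 + 148824*(-1/41453) = -130061*1/38546 - 148824/41453 = -130061/38546 - 148824/41453 = -11127988537/1597847338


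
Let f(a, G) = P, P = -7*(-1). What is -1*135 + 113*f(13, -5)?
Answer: 656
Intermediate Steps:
P = 7
f(a, G) = 7
-1*135 + 113*f(13, -5) = -1*135 + 113*7 = -135 + 791 = 656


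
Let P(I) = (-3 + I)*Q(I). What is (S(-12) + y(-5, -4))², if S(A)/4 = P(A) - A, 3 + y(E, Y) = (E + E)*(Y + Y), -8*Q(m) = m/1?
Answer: 1225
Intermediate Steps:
Q(m) = -m/8 (Q(m) = -m/(8*1) = -m/8)
P(I) = -I*(-3 + I)/8 (P(I) = (-3 + I)*(-I/8) = -I*(-3 + I)/8)
y(E, Y) = -3 + 4*E*Y (y(E, Y) = -3 + (E + E)*(Y + Y) = -3 + (2*E)*(2*Y) = -3 + 4*E*Y)
S(A) = -4*A + A*(3 - A)/2 (S(A) = 4*(A*(3 - A)/8 - A) = 4*(-A + A*(3 - A)/8) = -4*A + A*(3 - A)/2)
(S(-12) + y(-5, -4))² = ((½)*(-12)*(-5 - 1*(-12)) + (-3 + 4*(-5)*(-4)))² = ((½)*(-12)*(-5 + 12) + (-3 + 80))² = ((½)*(-12)*7 + 77)² = (-42 + 77)² = 35² = 1225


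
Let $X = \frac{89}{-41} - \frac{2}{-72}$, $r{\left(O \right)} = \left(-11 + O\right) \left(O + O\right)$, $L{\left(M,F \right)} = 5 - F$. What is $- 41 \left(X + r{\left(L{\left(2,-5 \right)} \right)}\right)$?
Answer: $\frac{32683}{36} \approx 907.86$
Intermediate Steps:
$r{\left(O \right)} = 2 O \left(-11 + O\right)$ ($r{\left(O \right)} = \left(-11 + O\right) 2 O = 2 O \left(-11 + O\right)$)
$X = - \frac{3163}{1476}$ ($X = 89 \left(- \frac{1}{41}\right) - - \frac{1}{36} = - \frac{89}{41} + \frac{1}{36} = - \frac{3163}{1476} \approx -2.143$)
$- 41 \left(X + r{\left(L{\left(2,-5 \right)} \right)}\right) = - 41 \left(- \frac{3163}{1476} + 2 \left(5 - -5\right) \left(-11 + \left(5 - -5\right)\right)\right) = - 41 \left(- \frac{3163}{1476} + 2 \left(5 + 5\right) \left(-11 + \left(5 + 5\right)\right)\right) = - 41 \left(- \frac{3163}{1476} + 2 \cdot 10 \left(-11 + 10\right)\right) = - 41 \left(- \frac{3163}{1476} + 2 \cdot 10 \left(-1\right)\right) = - 41 \left(- \frac{3163}{1476} - 20\right) = \left(-41\right) \left(- \frac{32683}{1476}\right) = \frac{32683}{36}$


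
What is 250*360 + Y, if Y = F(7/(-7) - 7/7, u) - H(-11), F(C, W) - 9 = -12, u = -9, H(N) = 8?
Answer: 89989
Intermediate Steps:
F(C, W) = -3 (F(C, W) = 9 - 12 = -3)
Y = -11 (Y = -3 - 1*8 = -3 - 8 = -11)
250*360 + Y = 250*360 - 11 = 90000 - 11 = 89989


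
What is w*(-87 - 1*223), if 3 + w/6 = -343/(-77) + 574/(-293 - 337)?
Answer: -33356/33 ≈ -1010.8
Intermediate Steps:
w = 538/165 (w = -18 + 6*(-343/(-77) + 574/(-293 - 337)) = -18 + 6*(-343*(-1/77) + 574/(-630)) = -18 + 6*(49/11 + 574*(-1/630)) = -18 + 6*(49/11 - 41/45) = -18 + 6*(1754/495) = -18 + 3508/165 = 538/165 ≈ 3.2606)
w*(-87 - 1*223) = 538*(-87 - 1*223)/165 = 538*(-87 - 223)/165 = (538/165)*(-310) = -33356/33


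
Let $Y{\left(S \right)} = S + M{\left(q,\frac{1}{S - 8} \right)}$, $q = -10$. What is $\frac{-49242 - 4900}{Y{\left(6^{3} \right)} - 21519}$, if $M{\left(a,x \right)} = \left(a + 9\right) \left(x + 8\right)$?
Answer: $\frac{105248}{41427} \approx 2.5406$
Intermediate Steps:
$M{\left(a,x \right)} = \left(8 + x\right) \left(9 + a\right)$ ($M{\left(a,x \right)} = \left(9 + a\right) \left(8 + x\right) = \left(8 + x\right) \left(9 + a\right)$)
$Y{\left(S \right)} = -8 + S - \frac{1}{-8 + S}$ ($Y{\left(S \right)} = S + \left(72 + 8 \left(-10\right) + \frac{9}{S - 8} - \frac{10}{S - 8}\right) = S + \left(72 - 80 + \frac{9}{-8 + S} - \frac{10}{-8 + S}\right) = S - \left(8 + \frac{1}{-8 + S}\right) = -8 + S - \frac{1}{-8 + S}$)
$\frac{-49242 - 4900}{Y{\left(6^{3} \right)} - 21519} = \frac{-49242 - 4900}{\left(-8 + 6^{3} - \frac{1}{-8 + 6^{3}}\right) - 21519} = - \frac{54142}{\left(-8 + 216 - \frac{1}{-8 + 216}\right) - 21519} = - \frac{54142}{\left(-8 + 216 - \frac{1}{208}\right) - 21519} = - \frac{54142}{\frac{43263}{208} - 21519} = - \frac{54142}{- \frac{4432689}{208}} = \left(-54142\right) \left(- \frac{208}{4432689}\right) = \frac{105248}{41427}$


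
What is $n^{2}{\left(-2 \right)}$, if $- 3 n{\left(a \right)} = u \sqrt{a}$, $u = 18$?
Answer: $-72$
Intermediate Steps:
$n{\left(a \right)} = - 6 \sqrt{a}$ ($n{\left(a \right)} = - \frac{18 \sqrt{a}}{3} = - 6 \sqrt{a}$)
$n^{2}{\left(-2 \right)} = \left(- 6 \sqrt{-2}\right)^{2} = \left(- 6 i \sqrt{2}\right)^{2} = -72$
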